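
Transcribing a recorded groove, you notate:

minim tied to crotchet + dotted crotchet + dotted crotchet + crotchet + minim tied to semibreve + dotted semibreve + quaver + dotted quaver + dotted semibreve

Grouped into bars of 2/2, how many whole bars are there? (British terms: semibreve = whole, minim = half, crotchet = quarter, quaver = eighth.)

6

One bar of 2/2 = 16 sixteenth notes.
Express everything in sixteenth notes: minim tied to crotchet (minim + crotchet) = 12; dotted crotchet = 6; dotted crotchet = 6; crotchet = 4; minim tied to semibreve (minim + semibreve) = 24; dotted semibreve = 24; quaver = 2; dotted quaver = 3; dotted semibreve = 24.
Total: 12 + 6 + 6 + 4 + 24 + 24 + 2 + 3 + 24 = 105.
105 ÷ 16 = 6 complete bars with 9 left over.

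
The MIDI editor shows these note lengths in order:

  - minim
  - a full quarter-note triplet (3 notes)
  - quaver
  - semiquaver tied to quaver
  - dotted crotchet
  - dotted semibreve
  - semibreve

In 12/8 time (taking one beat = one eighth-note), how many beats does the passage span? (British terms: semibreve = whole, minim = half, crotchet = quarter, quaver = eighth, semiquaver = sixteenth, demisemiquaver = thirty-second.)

One eighth-note beat = 2 sixteenth notes.
Convert each value to sixteenth notes: minim = 8; a full quarter-note triplet (3 notes) (three triplet quarters span one half) = 8; quaver = 2; semiquaver tied to quaver (semiquaver + quaver) = 3; dotted crotchet = 6; dotted semibreve = 24; semibreve = 16.
Altogether 8 + 8 + 2 + 3 + 6 + 24 + 16 = 67.
67 ÷ 2 = 33.5 beats.

33.5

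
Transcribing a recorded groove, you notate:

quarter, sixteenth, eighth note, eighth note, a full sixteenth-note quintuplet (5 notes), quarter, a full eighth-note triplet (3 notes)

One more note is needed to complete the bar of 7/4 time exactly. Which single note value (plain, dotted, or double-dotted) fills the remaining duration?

The bar of 7/4 = 28 sixteenth notes.
Each duration in sixteenth notes: quarter = 4; sixteenth = 1; eighth note = 2; eighth note = 2; a full sixteenth-note quintuplet (5 notes) (five quintuplet sixteenths span one quarter) = 4; quarter = 4; a full eighth-note triplet (3 notes) (three triplet eighths span one quarter) = 4.
Altogether 4 + 1 + 2 + 2 + 4 + 4 + 4 = 21.
Remaining: 28 − 21 = 7 sixteenth notes, which is a double-dotted quarter note.

double-dotted quarter note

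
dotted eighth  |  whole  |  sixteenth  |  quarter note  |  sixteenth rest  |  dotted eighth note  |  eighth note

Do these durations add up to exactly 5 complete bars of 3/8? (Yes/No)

Yes

One bar of 3/8 = 6 sixteenth notes, so 5 bars = 30.
Convert each value to sixteenth notes: dotted eighth = 3; whole = 16; sixteenth = 1; quarter note = 4; sixteenth rest = 1; dotted eighth note = 3; eighth note = 2.
Total: 3 + 16 + 1 + 4 + 1 + 3 + 2 = 30.
30 equals 30, so the answer is Yes.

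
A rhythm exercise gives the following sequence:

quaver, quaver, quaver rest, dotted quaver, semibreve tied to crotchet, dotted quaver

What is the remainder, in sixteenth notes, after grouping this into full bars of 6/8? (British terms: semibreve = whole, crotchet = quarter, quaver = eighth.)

8

One bar of 6/8 = 12 sixteenth notes.
Each duration in sixteenth notes: quaver = 2; quaver = 2; quaver rest = 2; dotted quaver = 3; semibreve tied to crotchet (semibreve + crotchet) = 20; dotted quaver = 3.
Altogether 2 + 2 + 2 + 3 + 20 + 3 = 32.
32 ÷ 12 = 2 complete bars with 8 sixteenth notes remaining.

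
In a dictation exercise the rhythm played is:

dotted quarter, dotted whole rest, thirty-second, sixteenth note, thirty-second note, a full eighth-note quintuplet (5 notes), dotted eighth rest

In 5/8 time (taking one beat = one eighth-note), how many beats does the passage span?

21.5

One eighth-note beat = 4 thirty-second notes.
Express everything in thirty-second notes: dotted quarter = 12; dotted whole rest = 48; thirty-second = 1; sixteenth note = 2; thirty-second note = 1; a full eighth-note quintuplet (5 notes) (five quintuplet eighths span one half) = 16; dotted eighth rest = 6.
Adding: 12 + 48 + 1 + 2 + 1 + 16 + 6 = 86.
86 ÷ 4 = 21.5 beats.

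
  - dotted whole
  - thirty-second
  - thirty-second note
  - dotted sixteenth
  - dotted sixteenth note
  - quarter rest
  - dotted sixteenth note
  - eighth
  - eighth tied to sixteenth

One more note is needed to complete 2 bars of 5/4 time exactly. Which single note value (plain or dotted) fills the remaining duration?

dotted sixteenth note

2 bars of 5/4 = 80 thirty-second notes.
Express everything in thirty-second notes: dotted whole = 48; thirty-second = 1; thirty-second note = 1; dotted sixteenth = 3; dotted sixteenth note = 3; quarter rest = 8; dotted sixteenth note = 3; eighth = 4; eighth tied to sixteenth (eighth + sixteenth) = 6.
Altogether 48 + 1 + 1 + 3 + 3 + 8 + 3 + 4 + 6 = 77.
Remaining: 80 − 77 = 3 thirty-second notes, which is a dotted sixteenth note.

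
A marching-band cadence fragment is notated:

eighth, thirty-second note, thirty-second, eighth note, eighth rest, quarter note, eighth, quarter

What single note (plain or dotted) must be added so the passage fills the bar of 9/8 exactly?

sixteenth note

The bar of 9/8 = 36 thirty-second notes.
Express everything in thirty-second notes: eighth = 4; thirty-second note = 1; thirty-second = 1; eighth note = 4; eighth rest = 4; quarter note = 8; eighth = 4; quarter = 8.
Total: 4 + 1 + 1 + 4 + 4 + 8 + 4 + 8 = 34.
Remaining: 36 − 34 = 2 thirty-second notes, which is a sixteenth note.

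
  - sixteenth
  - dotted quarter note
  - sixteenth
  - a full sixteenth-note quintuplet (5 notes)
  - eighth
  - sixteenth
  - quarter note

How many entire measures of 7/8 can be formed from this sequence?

1

One bar of 7/8 = 14 sixteenth notes.
In sixteenth notes: sixteenth = 1; dotted quarter note = 6; sixteenth = 1; a full sixteenth-note quintuplet (5 notes) (five quintuplet sixteenths span one quarter) = 4; eighth = 2; sixteenth = 1; quarter note = 4.
Altogether 1 + 6 + 1 + 4 + 2 + 1 + 4 = 19.
19 ÷ 14 = 1 complete bar with 5 left over.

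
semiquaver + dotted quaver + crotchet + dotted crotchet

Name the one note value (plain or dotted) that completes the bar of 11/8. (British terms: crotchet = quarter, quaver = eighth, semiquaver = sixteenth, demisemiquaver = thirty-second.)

half note

The bar of 11/8 = 22 sixteenth notes.
Working in sixteenth notes: semiquaver = 1; dotted quaver = 3; crotchet = 4; dotted crotchet = 6.
Altogether 1 + 3 + 4 + 6 = 14.
Remaining: 22 − 14 = 8 sixteenth notes, which is a half note.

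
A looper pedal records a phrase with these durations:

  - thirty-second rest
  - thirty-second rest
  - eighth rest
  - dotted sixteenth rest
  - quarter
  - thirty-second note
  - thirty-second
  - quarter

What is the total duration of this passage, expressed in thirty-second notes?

27

Express everything in thirty-second notes: thirty-second rest = 1; thirty-second rest = 1; eighth rest = 4; dotted sixteenth rest = 3; quarter = 8; thirty-second note = 1; thirty-second = 1; quarter = 8.
Total: 1 + 1 + 4 + 3 + 8 + 1 + 1 + 8 = 27 thirty-second notes.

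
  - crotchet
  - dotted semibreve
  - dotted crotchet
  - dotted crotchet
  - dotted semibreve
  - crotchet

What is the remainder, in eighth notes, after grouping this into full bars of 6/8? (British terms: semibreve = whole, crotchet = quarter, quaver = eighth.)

One bar of 6/8 = 6 eighth notes.
In eighth notes: crotchet = 2; dotted semibreve = 12; dotted crotchet = 3; dotted crotchet = 3; dotted semibreve = 12; crotchet = 2.
Adding: 2 + 12 + 3 + 3 + 12 + 2 = 34.
34 ÷ 6 = 5 complete bars with 4 eighth notes remaining.

4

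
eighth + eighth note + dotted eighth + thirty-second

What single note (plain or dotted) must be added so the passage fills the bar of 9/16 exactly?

dotted sixteenth note

The bar of 9/16 = 18 thirty-second notes.
In thirty-second notes: eighth = 4; eighth note = 4; dotted eighth = 6; thirty-second = 1.
Total: 4 + 4 + 6 + 1 = 15.
Remaining: 18 − 15 = 3 thirty-second notes, which is a dotted sixteenth note.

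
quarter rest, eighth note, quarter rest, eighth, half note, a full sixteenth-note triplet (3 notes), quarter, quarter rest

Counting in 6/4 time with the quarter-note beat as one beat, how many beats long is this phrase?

7.5

One quarter-note beat = 2 eighth notes.
Express everything in eighth notes: quarter rest = 2; eighth note = 1; quarter rest = 2; eighth = 1; half note = 4; a full sixteenth-note triplet (3 notes) (three triplet sixteenths span one eighth) = 1; quarter = 2; quarter rest = 2.
Total: 2 + 1 + 2 + 1 + 4 + 1 + 2 + 2 = 15.
15 ÷ 2 = 7.5 beats.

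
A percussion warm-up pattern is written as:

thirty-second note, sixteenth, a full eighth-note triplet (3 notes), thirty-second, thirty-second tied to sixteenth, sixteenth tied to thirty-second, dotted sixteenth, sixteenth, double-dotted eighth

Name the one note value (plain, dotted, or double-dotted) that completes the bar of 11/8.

The bar of 11/8 = 44 thirty-second notes.
In thirty-second notes: thirty-second note = 1; sixteenth = 2; a full eighth-note triplet (3 notes) (three triplet eighths span one quarter) = 8; thirty-second = 1; thirty-second tied to sixteenth (thirty-second + sixteenth) = 3; sixteenth tied to thirty-second (sixteenth + thirty-second) = 3; dotted sixteenth = 3; sixteenth = 2; double-dotted eighth = 7.
Adding: 1 + 2 + 8 + 1 + 3 + 3 + 3 + 2 + 7 = 30.
Remaining: 44 − 30 = 14 thirty-second notes, which is a double-dotted quarter note.

double-dotted quarter note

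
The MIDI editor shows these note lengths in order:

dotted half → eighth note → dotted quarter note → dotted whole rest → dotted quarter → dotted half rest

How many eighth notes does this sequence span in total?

31

In eighth notes: dotted half = 6; eighth note = 1; dotted quarter note = 3; dotted whole rest = 12; dotted quarter = 3; dotted half rest = 6.
Adding: 6 + 1 + 3 + 12 + 3 + 6 = 31 eighth notes.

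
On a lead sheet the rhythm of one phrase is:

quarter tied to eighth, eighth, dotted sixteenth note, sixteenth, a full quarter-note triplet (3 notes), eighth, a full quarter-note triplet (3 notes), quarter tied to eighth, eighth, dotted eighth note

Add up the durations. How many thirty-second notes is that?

Express everything in thirty-second notes: quarter tied to eighth (quarter + eighth) = 12; eighth = 4; dotted sixteenth note = 3; sixteenth = 2; a full quarter-note triplet (3 notes) (three triplet quarters span one half) = 16; eighth = 4; a full quarter-note triplet (3 notes) (three triplet quarters span one half) = 16; quarter tied to eighth (quarter + eighth) = 12; eighth = 4; dotted eighth note = 6.
Adding: 12 + 4 + 3 + 2 + 16 + 4 + 16 + 12 + 4 + 6 = 79 thirty-second notes.

79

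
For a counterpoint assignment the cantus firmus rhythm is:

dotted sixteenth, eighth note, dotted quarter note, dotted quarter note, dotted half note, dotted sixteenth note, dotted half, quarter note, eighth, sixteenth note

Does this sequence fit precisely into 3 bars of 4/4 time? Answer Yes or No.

One bar of 4/4 = 32 thirty-second notes, so 3 bars = 96.
Each duration in thirty-second notes: dotted sixteenth = 3; eighth note = 4; dotted quarter note = 12; dotted quarter note = 12; dotted half note = 24; dotted sixteenth note = 3; dotted half = 24; quarter note = 8; eighth = 4; sixteenth note = 2.
Total: 3 + 4 + 12 + 12 + 24 + 3 + 24 + 8 + 4 + 2 = 96.
96 equals 96, so the answer is Yes.

Yes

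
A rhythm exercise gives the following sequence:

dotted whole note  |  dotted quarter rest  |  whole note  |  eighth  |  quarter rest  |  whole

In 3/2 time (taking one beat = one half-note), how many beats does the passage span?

8.5

One half-note beat = 4 eighth notes.
In eighth notes: dotted whole note = 12; dotted quarter rest = 3; whole note = 8; eighth = 1; quarter rest = 2; whole = 8.
Altogether 12 + 3 + 8 + 1 + 2 + 8 = 34.
34 ÷ 4 = 8.5 beats.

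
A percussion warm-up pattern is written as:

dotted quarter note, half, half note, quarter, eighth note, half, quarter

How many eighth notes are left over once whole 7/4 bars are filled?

6

One bar of 7/4 = 14 eighth notes.
Working in eighth notes: dotted quarter note = 3; half = 4; half note = 4; quarter = 2; eighth note = 1; half = 4; quarter = 2.
Total: 3 + 4 + 4 + 2 + 1 + 4 + 2 = 20.
20 ÷ 14 = 1 complete bar with 6 eighth notes remaining.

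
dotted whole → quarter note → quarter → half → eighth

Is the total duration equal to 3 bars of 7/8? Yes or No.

One bar of 7/8 = 7 eighth notes, so 3 bars = 21.
Each duration in eighth notes: dotted whole = 12; quarter note = 2; quarter = 2; half = 4; eighth = 1.
Altogether 12 + 2 + 2 + 4 + 1 = 21.
21 equals 21, so the answer is Yes.

Yes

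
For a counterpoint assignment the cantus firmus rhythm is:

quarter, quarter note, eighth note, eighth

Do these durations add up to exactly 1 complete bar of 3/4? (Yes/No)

Yes

One bar of 3/4 = 6 eighth notes.
Express everything in eighth notes: quarter = 2; quarter note = 2; eighth note = 1; eighth = 1.
Sum: 2 + 2 + 1 + 1 = 6.
6 equals 6, so the answer is Yes.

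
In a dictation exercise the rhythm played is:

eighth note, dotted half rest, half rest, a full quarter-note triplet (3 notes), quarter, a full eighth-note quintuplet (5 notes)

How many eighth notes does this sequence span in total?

Express everything in eighth notes: eighth note = 1; dotted half rest = 6; half rest = 4; a full quarter-note triplet (3 notes) (three triplet quarters span one half) = 4; quarter = 2; a full eighth-note quintuplet (5 notes) (five quintuplet eighths span one half) = 4.
Sum: 1 + 6 + 4 + 4 + 2 + 4 = 21 eighth notes.

21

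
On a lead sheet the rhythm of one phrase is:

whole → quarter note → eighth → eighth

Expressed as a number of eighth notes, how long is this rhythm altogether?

Working in eighth notes: whole = 8; quarter note = 2; eighth = 1; eighth = 1.
Total: 8 + 2 + 1 + 1 = 12 eighth notes.

12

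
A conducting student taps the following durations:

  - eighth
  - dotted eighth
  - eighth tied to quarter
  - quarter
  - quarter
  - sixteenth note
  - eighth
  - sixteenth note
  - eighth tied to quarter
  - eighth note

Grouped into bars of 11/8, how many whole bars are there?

One bar of 11/8 = 22 sixteenth notes.
Express everything in sixteenth notes: eighth = 2; dotted eighth = 3; eighth tied to quarter (eighth + quarter) = 6; quarter = 4; quarter = 4; sixteenth note = 1; eighth = 2; sixteenth note = 1; eighth tied to quarter (eighth + quarter) = 6; eighth note = 2.
Altogether 2 + 3 + 6 + 4 + 4 + 1 + 2 + 1 + 6 + 2 = 31.
31 ÷ 22 = 1 complete bar with 9 left over.

1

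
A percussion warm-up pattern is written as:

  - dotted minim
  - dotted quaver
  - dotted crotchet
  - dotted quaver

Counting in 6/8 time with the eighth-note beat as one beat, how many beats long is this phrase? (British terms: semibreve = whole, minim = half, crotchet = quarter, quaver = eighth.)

12

One eighth-note beat = 2 sixteenth notes.
Working in sixteenth notes: dotted minim = 12; dotted quaver = 3; dotted crotchet = 6; dotted quaver = 3.
Adding: 12 + 3 + 6 + 3 = 24.
24 ÷ 2 = 12 beats.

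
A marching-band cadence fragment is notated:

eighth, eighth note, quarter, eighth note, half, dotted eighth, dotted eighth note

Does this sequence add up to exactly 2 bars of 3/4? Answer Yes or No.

One bar of 3/4 = 12 sixteenth notes, so 2 bars = 24.
In sixteenth notes: eighth = 2; eighth note = 2; quarter = 4; eighth note = 2; half = 8; dotted eighth = 3; dotted eighth note = 3.
Altogether 2 + 2 + 4 + 2 + 8 + 3 + 3 = 24.
24 equals 24, so the answer is Yes.

Yes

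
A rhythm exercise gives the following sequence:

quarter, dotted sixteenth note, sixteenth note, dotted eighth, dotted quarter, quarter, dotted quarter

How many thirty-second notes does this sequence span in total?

Working in thirty-second notes: quarter = 8; dotted sixteenth note = 3; sixteenth note = 2; dotted eighth = 6; dotted quarter = 12; quarter = 8; dotted quarter = 12.
Adding: 8 + 3 + 2 + 6 + 12 + 8 + 12 = 51 thirty-second notes.

51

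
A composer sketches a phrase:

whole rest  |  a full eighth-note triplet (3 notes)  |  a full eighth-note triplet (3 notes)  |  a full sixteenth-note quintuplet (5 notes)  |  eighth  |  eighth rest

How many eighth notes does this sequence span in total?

Each duration in eighth notes: whole rest = 8; a full eighth-note triplet (3 notes) (three triplet eighths span one quarter) = 2; a full eighth-note triplet (3 notes) (three triplet eighths span one quarter) = 2; a full sixteenth-note quintuplet (5 notes) (five quintuplet sixteenths span one quarter) = 2; eighth = 1; eighth rest = 1.
Adding: 8 + 2 + 2 + 2 + 1 + 1 = 16 eighth notes.

16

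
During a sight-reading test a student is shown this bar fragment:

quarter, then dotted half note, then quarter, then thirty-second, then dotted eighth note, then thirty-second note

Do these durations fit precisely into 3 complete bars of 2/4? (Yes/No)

One bar of 2/4 = 16 thirty-second notes, so 3 bars = 48.
Convert each value to thirty-second notes: quarter = 8; dotted half note = 24; quarter = 8; thirty-second = 1; dotted eighth note = 6; thirty-second note = 1.
Total: 8 + 24 + 8 + 1 + 6 + 1 = 48.
48 equals 48, so the answer is Yes.

Yes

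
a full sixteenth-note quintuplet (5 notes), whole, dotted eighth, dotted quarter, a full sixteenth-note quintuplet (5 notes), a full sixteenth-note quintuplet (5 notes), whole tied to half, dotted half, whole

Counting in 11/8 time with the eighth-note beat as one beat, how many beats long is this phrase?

44.5

One eighth-note beat = 2 sixteenth notes.
In sixteenth notes: a full sixteenth-note quintuplet (5 notes) (five quintuplet sixteenths span one quarter) = 4; whole = 16; dotted eighth = 3; dotted quarter = 6; a full sixteenth-note quintuplet (5 notes) (five quintuplet sixteenths span one quarter) = 4; a full sixteenth-note quintuplet (5 notes) (five quintuplet sixteenths span one quarter) = 4; whole tied to half (whole + half) = 24; dotted half = 12; whole = 16.
Adding: 4 + 16 + 3 + 6 + 4 + 4 + 24 + 12 + 16 = 89.
89 ÷ 2 = 44.5 beats.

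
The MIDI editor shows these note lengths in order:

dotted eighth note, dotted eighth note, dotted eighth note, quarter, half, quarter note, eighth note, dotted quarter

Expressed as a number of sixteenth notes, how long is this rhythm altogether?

33

Express everything in sixteenth notes: dotted eighth note = 3; dotted eighth note = 3; dotted eighth note = 3; quarter = 4; half = 8; quarter note = 4; eighth note = 2; dotted quarter = 6.
Altogether 3 + 3 + 3 + 4 + 8 + 4 + 2 + 6 = 33 sixteenth notes.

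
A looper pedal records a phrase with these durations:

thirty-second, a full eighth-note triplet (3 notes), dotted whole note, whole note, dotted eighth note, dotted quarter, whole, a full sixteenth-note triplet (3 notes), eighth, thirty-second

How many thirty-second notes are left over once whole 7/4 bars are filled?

36

One bar of 7/4 = 56 thirty-second notes.
In thirty-second notes: thirty-second = 1; a full eighth-note triplet (3 notes) (three triplet eighths span one quarter) = 8; dotted whole note = 48; whole note = 32; dotted eighth note = 6; dotted quarter = 12; whole = 32; a full sixteenth-note triplet (3 notes) (three triplet sixteenths span one eighth) = 4; eighth = 4; thirty-second = 1.
Total: 1 + 8 + 48 + 32 + 6 + 12 + 32 + 4 + 4 + 1 = 148.
148 ÷ 56 = 2 complete bars with 36 thirty-second notes remaining.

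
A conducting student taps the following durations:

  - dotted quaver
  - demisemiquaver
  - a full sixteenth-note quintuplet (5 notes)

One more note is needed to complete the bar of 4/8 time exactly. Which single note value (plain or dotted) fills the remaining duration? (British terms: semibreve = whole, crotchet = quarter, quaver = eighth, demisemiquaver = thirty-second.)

The bar of 4/8 = 16 thirty-second notes.
Each duration in thirty-second notes: dotted quaver = 6; demisemiquaver = 1; a full sixteenth-note quintuplet (5 notes) (five quintuplet sixteenths span one quarter) = 8.
Total: 6 + 1 + 8 = 15.
Remaining: 16 − 15 = 1 thirty-second note, which is a thirty-second note.

thirty-second note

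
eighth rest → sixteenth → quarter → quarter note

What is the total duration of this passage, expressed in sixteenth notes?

11

Working in sixteenth notes: eighth rest = 2; sixteenth = 1; quarter = 4; quarter note = 4.
Sum: 2 + 1 + 4 + 4 = 11 sixteenth notes.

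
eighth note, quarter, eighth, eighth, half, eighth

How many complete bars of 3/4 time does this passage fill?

One bar of 3/4 = 6 eighth notes.
Each duration in eighth notes: eighth note = 1; quarter = 2; eighth = 1; eighth = 1; half = 4; eighth = 1.
Total: 1 + 2 + 1 + 1 + 4 + 1 = 10.
10 ÷ 6 = 1 complete bar with 4 left over.

1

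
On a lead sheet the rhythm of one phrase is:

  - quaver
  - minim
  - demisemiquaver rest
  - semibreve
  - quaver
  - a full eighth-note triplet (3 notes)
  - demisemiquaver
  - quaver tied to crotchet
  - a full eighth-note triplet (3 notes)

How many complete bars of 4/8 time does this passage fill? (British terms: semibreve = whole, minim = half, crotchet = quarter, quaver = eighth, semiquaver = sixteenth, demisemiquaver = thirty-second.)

One bar of 4/8 = 16 thirty-second notes.
Express everything in thirty-second notes: quaver = 4; minim = 16; demisemiquaver rest = 1; semibreve = 32; quaver = 4; a full eighth-note triplet (3 notes) (three triplet eighths span one quarter) = 8; demisemiquaver = 1; quaver tied to crotchet (quaver + crotchet) = 12; a full eighth-note triplet (3 notes) (three triplet eighths span one quarter) = 8.
Sum: 4 + 16 + 1 + 32 + 4 + 8 + 1 + 12 + 8 = 86.
86 ÷ 16 = 5 complete bars with 6 left over.

5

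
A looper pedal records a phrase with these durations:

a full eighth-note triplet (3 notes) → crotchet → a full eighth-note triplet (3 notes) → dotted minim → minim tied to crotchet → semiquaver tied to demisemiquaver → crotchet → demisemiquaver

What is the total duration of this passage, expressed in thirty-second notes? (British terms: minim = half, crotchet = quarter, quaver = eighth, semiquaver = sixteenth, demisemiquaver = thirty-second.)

84

Convert each value to thirty-second notes: a full eighth-note triplet (3 notes) (three triplet eighths span one quarter) = 8; crotchet = 8; a full eighth-note triplet (3 notes) (three triplet eighths span one quarter) = 8; dotted minim = 24; minim tied to crotchet (minim + crotchet) = 24; semiquaver tied to demisemiquaver (semiquaver + demisemiquaver) = 3; crotchet = 8; demisemiquaver = 1.
Total: 8 + 8 + 8 + 24 + 24 + 3 + 8 + 1 = 84 thirty-second notes.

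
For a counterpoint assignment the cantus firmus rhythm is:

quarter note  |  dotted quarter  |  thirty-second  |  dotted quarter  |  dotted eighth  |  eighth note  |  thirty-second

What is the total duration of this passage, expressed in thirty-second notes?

Convert each value to thirty-second notes: quarter note = 8; dotted quarter = 12; thirty-second = 1; dotted quarter = 12; dotted eighth = 6; eighth note = 4; thirty-second = 1.
Adding: 8 + 12 + 1 + 12 + 6 + 4 + 1 = 44 thirty-second notes.

44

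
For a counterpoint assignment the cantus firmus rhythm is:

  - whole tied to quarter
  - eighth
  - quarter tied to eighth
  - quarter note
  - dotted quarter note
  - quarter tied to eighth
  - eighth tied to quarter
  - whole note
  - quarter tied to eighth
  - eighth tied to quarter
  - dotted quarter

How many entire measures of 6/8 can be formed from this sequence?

One bar of 6/8 = 6 eighth notes.
Express everything in eighth notes: whole tied to quarter (whole + quarter) = 10; eighth = 1; quarter tied to eighth (quarter + eighth) = 3; quarter note = 2; dotted quarter note = 3; quarter tied to eighth (quarter + eighth) = 3; eighth tied to quarter (eighth + quarter) = 3; whole note = 8; quarter tied to eighth (quarter + eighth) = 3; eighth tied to quarter (eighth + quarter) = 3; dotted quarter = 3.
Sum: 10 + 1 + 3 + 2 + 3 + 3 + 3 + 8 + 3 + 3 + 3 = 42.
42 ÷ 6 = 7 complete bars with 0 left over.

7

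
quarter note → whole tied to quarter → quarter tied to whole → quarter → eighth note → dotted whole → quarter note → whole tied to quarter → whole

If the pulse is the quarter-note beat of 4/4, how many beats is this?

One quarter-note beat = 2 eighth notes.
Express everything in eighth notes: quarter note = 2; whole tied to quarter (whole + quarter) = 10; quarter tied to whole (quarter + whole) = 10; quarter = 2; eighth note = 1; dotted whole = 12; quarter note = 2; whole tied to quarter (whole + quarter) = 10; whole = 8.
Total: 2 + 10 + 10 + 2 + 1 + 12 + 2 + 10 + 8 = 57.
57 ÷ 2 = 28.5 beats.

28.5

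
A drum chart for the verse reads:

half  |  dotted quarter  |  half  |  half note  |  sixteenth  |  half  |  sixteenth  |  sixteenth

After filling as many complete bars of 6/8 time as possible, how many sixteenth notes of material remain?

One bar of 6/8 = 12 sixteenth notes.
Working in sixteenth notes: half = 8; dotted quarter = 6; half = 8; half note = 8; sixteenth = 1; half = 8; sixteenth = 1; sixteenth = 1.
Adding: 8 + 6 + 8 + 8 + 1 + 8 + 1 + 1 = 41.
41 ÷ 12 = 3 complete bars with 5 sixteenth notes remaining.

5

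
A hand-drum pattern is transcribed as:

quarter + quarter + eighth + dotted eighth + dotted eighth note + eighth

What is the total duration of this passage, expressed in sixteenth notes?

18

Express everything in sixteenth notes: quarter = 4; quarter = 4; eighth = 2; dotted eighth = 3; dotted eighth note = 3; eighth = 2.
Sum: 4 + 4 + 2 + 3 + 3 + 2 = 18 sixteenth notes.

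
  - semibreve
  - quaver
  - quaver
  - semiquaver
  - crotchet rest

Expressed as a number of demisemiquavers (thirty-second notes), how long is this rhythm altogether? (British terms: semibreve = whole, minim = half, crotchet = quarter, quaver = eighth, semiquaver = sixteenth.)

Working in thirty-second notes: semibreve = 32; quaver = 4; quaver = 4; semiquaver = 2; crotchet rest = 8.
Altogether 32 + 4 + 4 + 2 + 8 = 50 thirty-second notes.

50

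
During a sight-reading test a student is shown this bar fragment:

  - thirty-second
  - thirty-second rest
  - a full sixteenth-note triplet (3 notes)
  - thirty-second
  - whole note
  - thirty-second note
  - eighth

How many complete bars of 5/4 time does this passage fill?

1

One bar of 5/4 = 40 thirty-second notes.
Each duration in thirty-second notes: thirty-second = 1; thirty-second rest = 1; a full sixteenth-note triplet (3 notes) (three triplet sixteenths span one eighth) = 4; thirty-second = 1; whole note = 32; thirty-second note = 1; eighth = 4.
Sum: 1 + 1 + 4 + 1 + 32 + 1 + 4 = 44.
44 ÷ 40 = 1 complete bar with 4 left over.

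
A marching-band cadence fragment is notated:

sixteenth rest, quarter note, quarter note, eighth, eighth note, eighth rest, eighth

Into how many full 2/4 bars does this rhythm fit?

2

One bar of 2/4 = 8 sixteenth notes.
Working in sixteenth notes: sixteenth rest = 1; quarter note = 4; quarter note = 4; eighth = 2; eighth note = 2; eighth rest = 2; eighth = 2.
Adding: 1 + 4 + 4 + 2 + 2 + 2 + 2 = 17.
17 ÷ 8 = 2 complete bars with 1 left over.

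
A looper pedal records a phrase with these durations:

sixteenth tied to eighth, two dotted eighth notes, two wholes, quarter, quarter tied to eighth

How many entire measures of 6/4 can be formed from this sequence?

One bar of 6/4 = 24 sixteenth notes.
In sixteenth notes: sixteenth tied to eighth (sixteenth + eighth) = 3; dotted eighth note = 3; dotted eighth note = 3; whole = 16; whole = 16; quarter = 4; quarter tied to eighth (quarter + eighth) = 6.
Adding: 3 + 3 + 3 + 16 + 16 + 4 + 6 = 51.
51 ÷ 24 = 2 complete bars with 3 left over.

2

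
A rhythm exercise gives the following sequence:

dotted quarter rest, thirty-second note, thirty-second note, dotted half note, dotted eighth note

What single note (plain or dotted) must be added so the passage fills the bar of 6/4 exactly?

eighth note

The bar of 6/4 = 48 thirty-second notes.
Express everything in thirty-second notes: dotted quarter rest = 12; thirty-second note = 1; thirty-second note = 1; dotted half note = 24; dotted eighth note = 6.
Adding: 12 + 1 + 1 + 24 + 6 = 44.
Remaining: 48 − 44 = 4 thirty-second notes, which is a eighth note.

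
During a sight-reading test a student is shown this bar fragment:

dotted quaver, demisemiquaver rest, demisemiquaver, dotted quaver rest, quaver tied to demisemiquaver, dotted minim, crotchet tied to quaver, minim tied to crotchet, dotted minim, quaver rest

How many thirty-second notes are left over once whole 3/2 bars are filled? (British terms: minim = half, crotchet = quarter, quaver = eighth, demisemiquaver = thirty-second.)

One bar of 3/2 = 48 thirty-second notes.
Working in thirty-second notes: dotted quaver = 6; demisemiquaver rest = 1; demisemiquaver = 1; dotted quaver rest = 6; quaver tied to demisemiquaver (quaver + demisemiquaver) = 5; dotted minim = 24; crotchet tied to quaver (crotchet + quaver) = 12; minim tied to crotchet (minim + crotchet) = 24; dotted minim = 24; quaver rest = 4.
Adding: 6 + 1 + 1 + 6 + 5 + 24 + 12 + 24 + 24 + 4 = 107.
107 ÷ 48 = 2 complete bars with 11 thirty-second notes remaining.

11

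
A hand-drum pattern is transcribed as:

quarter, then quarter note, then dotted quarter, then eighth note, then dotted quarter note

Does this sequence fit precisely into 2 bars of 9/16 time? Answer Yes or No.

One bar of 9/16 = 9 sixteenth notes, so 2 bars = 18.
Express everything in sixteenth notes: quarter = 4; quarter note = 4; dotted quarter = 6; eighth note = 2; dotted quarter note = 6.
Altogether 4 + 4 + 6 + 2 + 6 = 22.
22 exceeds 18, so the answer is No.

No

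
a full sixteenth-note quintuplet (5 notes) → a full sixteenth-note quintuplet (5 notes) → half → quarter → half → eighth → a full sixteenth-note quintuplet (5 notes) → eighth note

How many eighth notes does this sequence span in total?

Working in eighth notes: a full sixteenth-note quintuplet (5 notes) (five quintuplet sixteenths span one quarter) = 2; a full sixteenth-note quintuplet (5 notes) (five quintuplet sixteenths span one quarter) = 2; half = 4; quarter = 2; half = 4; eighth = 1; a full sixteenth-note quintuplet (5 notes) (five quintuplet sixteenths span one quarter) = 2; eighth note = 1.
Altogether 2 + 2 + 4 + 2 + 4 + 1 + 2 + 1 = 18 eighth notes.

18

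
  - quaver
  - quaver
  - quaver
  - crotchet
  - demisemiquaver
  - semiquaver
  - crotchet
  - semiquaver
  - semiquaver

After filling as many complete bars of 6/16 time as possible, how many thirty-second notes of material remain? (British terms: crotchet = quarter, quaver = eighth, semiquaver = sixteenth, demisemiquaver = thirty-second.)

11

One bar of 6/16 = 12 thirty-second notes.
Each duration in thirty-second notes: quaver = 4; quaver = 4; quaver = 4; crotchet = 8; demisemiquaver = 1; semiquaver = 2; crotchet = 8; semiquaver = 2; semiquaver = 2.
Sum: 4 + 4 + 4 + 8 + 1 + 2 + 8 + 2 + 2 = 35.
35 ÷ 12 = 2 complete bars with 11 thirty-second notes remaining.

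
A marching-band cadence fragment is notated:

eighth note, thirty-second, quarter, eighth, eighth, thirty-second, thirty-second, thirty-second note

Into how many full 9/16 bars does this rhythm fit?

1

One bar of 9/16 = 18 thirty-second notes.
Working in thirty-second notes: eighth note = 4; thirty-second = 1; quarter = 8; eighth = 4; eighth = 4; thirty-second = 1; thirty-second = 1; thirty-second note = 1.
Sum: 4 + 1 + 8 + 4 + 4 + 1 + 1 + 1 = 24.
24 ÷ 18 = 1 complete bar with 6 left over.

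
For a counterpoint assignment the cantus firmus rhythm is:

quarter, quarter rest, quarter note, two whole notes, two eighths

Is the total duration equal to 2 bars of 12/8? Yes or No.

One bar of 12/8 = 12 eighth notes, so 2 bars = 24.
Express everything in eighth notes: quarter = 2; quarter rest = 2; quarter note = 2; whole note = 8; whole note = 8; eighth = 1; eighth = 1.
Total: 2 + 2 + 2 + 8 + 8 + 1 + 1 = 24.
24 equals 24, so the answer is Yes.

Yes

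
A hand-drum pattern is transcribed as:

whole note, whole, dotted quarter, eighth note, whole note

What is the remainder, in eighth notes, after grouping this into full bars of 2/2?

4

One bar of 2/2 = 8 eighth notes.
Working in eighth notes: whole note = 8; whole = 8; dotted quarter = 3; eighth note = 1; whole note = 8.
Altogether 8 + 8 + 3 + 1 + 8 = 28.
28 ÷ 8 = 3 complete bars with 4 eighth notes remaining.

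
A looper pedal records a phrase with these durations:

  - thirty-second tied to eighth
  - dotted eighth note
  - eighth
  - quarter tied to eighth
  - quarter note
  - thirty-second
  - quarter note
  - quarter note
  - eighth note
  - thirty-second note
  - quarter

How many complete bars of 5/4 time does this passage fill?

1

One bar of 5/4 = 40 thirty-second notes.
Convert each value to thirty-second notes: thirty-second tied to eighth (thirty-second + eighth) = 5; dotted eighth note = 6; eighth = 4; quarter tied to eighth (quarter + eighth) = 12; quarter note = 8; thirty-second = 1; quarter note = 8; quarter note = 8; eighth note = 4; thirty-second note = 1; quarter = 8.
Total: 5 + 6 + 4 + 12 + 8 + 1 + 8 + 8 + 4 + 1 + 8 = 65.
65 ÷ 40 = 1 complete bar with 25 left over.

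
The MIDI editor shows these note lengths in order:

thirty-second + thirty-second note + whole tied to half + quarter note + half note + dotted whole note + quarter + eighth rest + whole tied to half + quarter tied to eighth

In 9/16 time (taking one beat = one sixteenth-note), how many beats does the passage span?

97

One sixteenth-note beat = 2 thirty-second notes.
In thirty-second notes: thirty-second = 1; thirty-second note = 1; whole tied to half (whole + half) = 48; quarter note = 8; half note = 16; dotted whole note = 48; quarter = 8; eighth rest = 4; whole tied to half (whole + half) = 48; quarter tied to eighth (quarter + eighth) = 12.
Adding: 1 + 1 + 48 + 8 + 16 + 48 + 8 + 4 + 48 + 12 = 194.
194 ÷ 2 = 97 beats.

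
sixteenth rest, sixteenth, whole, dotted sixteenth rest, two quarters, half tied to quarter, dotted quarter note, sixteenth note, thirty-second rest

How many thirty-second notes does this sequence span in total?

Convert each value to thirty-second notes: sixteenth rest = 2; sixteenth = 2; whole = 32; dotted sixteenth rest = 3; quarter = 8; quarter = 8; half tied to quarter (half + quarter) = 24; dotted quarter note = 12; sixteenth note = 2; thirty-second rest = 1.
Sum: 2 + 2 + 32 + 3 + 8 + 8 + 24 + 12 + 2 + 1 = 94 thirty-second notes.

94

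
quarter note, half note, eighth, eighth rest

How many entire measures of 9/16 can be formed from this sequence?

One bar of 9/16 = 9 sixteenth notes.
Each duration in sixteenth notes: quarter note = 4; half note = 8; eighth = 2; eighth rest = 2.
Total: 4 + 8 + 2 + 2 = 16.
16 ÷ 9 = 1 complete bar with 7 left over.

1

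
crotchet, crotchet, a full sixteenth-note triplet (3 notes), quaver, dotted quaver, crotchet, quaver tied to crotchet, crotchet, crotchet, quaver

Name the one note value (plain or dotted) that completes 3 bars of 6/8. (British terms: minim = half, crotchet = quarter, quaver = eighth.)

3 bars of 6/8 = 36 sixteenth notes.
Convert each value to sixteenth notes: crotchet = 4; crotchet = 4; a full sixteenth-note triplet (3 notes) (three triplet sixteenths span one eighth) = 2; quaver = 2; dotted quaver = 3; crotchet = 4; quaver tied to crotchet (quaver + crotchet) = 6; crotchet = 4; crotchet = 4; quaver = 2.
Total: 4 + 4 + 2 + 2 + 3 + 4 + 6 + 4 + 4 + 2 = 35.
Remaining: 36 − 35 = 1 sixteenth note, which is a sixteenth note.

sixteenth note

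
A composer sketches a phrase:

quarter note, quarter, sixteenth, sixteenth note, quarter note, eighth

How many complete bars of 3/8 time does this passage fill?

2

One bar of 3/8 = 6 sixteenth notes.
Convert each value to sixteenth notes: quarter note = 4; quarter = 4; sixteenth = 1; sixteenth note = 1; quarter note = 4; eighth = 2.
Adding: 4 + 4 + 1 + 1 + 4 + 2 = 16.
16 ÷ 6 = 2 complete bars with 4 left over.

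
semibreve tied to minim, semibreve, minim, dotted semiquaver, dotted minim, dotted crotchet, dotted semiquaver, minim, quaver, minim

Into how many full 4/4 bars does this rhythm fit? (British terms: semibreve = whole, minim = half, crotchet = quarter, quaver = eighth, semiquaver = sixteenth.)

One bar of 4/4 = 32 thirty-second notes.
Express everything in thirty-second notes: semibreve tied to minim (semibreve + minim) = 48; semibreve = 32; minim = 16; dotted semiquaver = 3; dotted minim = 24; dotted crotchet = 12; dotted semiquaver = 3; minim = 16; quaver = 4; minim = 16.
Altogether 48 + 32 + 16 + 3 + 24 + 12 + 3 + 16 + 4 + 16 = 174.
174 ÷ 32 = 5 complete bars with 14 left over.

5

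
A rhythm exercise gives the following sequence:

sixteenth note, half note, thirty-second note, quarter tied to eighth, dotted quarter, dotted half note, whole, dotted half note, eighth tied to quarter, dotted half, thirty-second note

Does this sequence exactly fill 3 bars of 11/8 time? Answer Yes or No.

No

One bar of 11/8 = 44 thirty-second notes, so 3 bars = 132.
In thirty-second notes: sixteenth note = 2; half note = 16; thirty-second note = 1; quarter tied to eighth (quarter + eighth) = 12; dotted quarter = 12; dotted half note = 24; whole = 32; dotted half note = 24; eighth tied to quarter (eighth + quarter) = 12; dotted half = 24; thirty-second note = 1.
Sum: 2 + 16 + 1 + 12 + 12 + 24 + 32 + 24 + 12 + 24 + 1 = 160.
160 exceeds 132, so the answer is No.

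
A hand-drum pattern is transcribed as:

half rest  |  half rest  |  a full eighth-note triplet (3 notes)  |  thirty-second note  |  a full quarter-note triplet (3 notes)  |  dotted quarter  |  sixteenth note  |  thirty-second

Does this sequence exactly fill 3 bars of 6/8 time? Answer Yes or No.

Yes

One bar of 6/8 = 24 thirty-second notes, so 3 bars = 72.
Convert each value to thirty-second notes: half rest = 16; half rest = 16; a full eighth-note triplet (3 notes) (three triplet eighths span one quarter) = 8; thirty-second note = 1; a full quarter-note triplet (3 notes) (three triplet quarters span one half) = 16; dotted quarter = 12; sixteenth note = 2; thirty-second = 1.
Adding: 16 + 16 + 8 + 1 + 16 + 12 + 2 + 1 = 72.
72 equals 72, so the answer is Yes.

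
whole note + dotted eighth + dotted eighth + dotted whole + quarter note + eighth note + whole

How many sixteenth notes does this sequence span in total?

Working in sixteenth notes: whole note = 16; dotted eighth = 3; dotted eighth = 3; dotted whole = 24; quarter note = 4; eighth note = 2; whole = 16.
Adding: 16 + 3 + 3 + 24 + 4 + 2 + 16 = 68 sixteenth notes.

68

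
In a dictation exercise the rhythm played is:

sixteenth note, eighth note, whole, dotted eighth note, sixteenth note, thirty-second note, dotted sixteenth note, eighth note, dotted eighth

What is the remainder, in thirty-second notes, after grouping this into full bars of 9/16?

6

One bar of 9/16 = 18 thirty-second notes.
Each duration in thirty-second notes: sixteenth note = 2; eighth note = 4; whole = 32; dotted eighth note = 6; sixteenth note = 2; thirty-second note = 1; dotted sixteenth note = 3; eighth note = 4; dotted eighth = 6.
Adding: 2 + 4 + 32 + 6 + 2 + 1 + 3 + 4 + 6 = 60.
60 ÷ 18 = 3 complete bars with 6 thirty-second notes remaining.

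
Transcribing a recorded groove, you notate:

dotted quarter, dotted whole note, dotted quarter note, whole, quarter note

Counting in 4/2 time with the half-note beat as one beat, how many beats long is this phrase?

7

One half-note beat = 4 eighth notes.
Working in eighth notes: dotted quarter = 3; dotted whole note = 12; dotted quarter note = 3; whole = 8; quarter note = 2.
Altogether 3 + 12 + 3 + 8 + 2 = 28.
28 ÷ 4 = 7 beats.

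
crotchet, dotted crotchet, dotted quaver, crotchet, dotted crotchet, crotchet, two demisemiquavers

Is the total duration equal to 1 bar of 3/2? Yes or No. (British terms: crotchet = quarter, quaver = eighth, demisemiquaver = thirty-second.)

One bar of 3/2 = 48 thirty-second notes.
In thirty-second notes: crotchet = 8; dotted crotchet = 12; dotted quaver = 6; crotchet = 8; dotted crotchet = 12; crotchet = 8; demisemiquaver = 1; demisemiquaver = 1.
Sum: 8 + 12 + 6 + 8 + 12 + 8 + 1 + 1 = 56.
56 exceeds 48, so the answer is No.

No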